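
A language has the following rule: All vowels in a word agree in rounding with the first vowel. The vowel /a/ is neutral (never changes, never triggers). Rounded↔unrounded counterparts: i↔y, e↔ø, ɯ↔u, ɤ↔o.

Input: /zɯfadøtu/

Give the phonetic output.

/ø/ harmonizes with /ɯ/ ([-round]) → [e]
/u/ harmonizes with /ɯ/ ([-round]) → [ɯ]

[zɯfadetɯ]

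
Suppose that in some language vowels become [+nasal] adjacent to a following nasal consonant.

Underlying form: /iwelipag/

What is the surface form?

no segment meets the rule's conditions; no change.

[iwelipag]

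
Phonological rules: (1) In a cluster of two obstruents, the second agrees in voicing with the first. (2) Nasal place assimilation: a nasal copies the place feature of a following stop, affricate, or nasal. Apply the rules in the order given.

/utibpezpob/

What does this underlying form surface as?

[utibbezbob]

Rule 1: /p/ after /b/ (voiced) → [b]
Rule 1: /p/ after /z/ (voiced) → [b]
After rule 1: utibbezbob
Rule 2: no segment meets the rule's conditions; no change.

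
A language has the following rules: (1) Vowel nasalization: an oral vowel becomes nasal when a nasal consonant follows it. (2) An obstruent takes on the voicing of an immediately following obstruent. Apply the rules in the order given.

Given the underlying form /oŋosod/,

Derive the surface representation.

Rule 1: /o/ before nasal /ŋ/ → [õ]
After rule 1: õŋosod
Rule 2: no segment meets the rule's conditions; no change.

[õŋosod]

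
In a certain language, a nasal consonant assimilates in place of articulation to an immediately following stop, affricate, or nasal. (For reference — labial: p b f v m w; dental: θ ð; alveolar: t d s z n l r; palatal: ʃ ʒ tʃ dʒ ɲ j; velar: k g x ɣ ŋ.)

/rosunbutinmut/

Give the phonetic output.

/n/ before /b/ (labial) → [m]
/n/ before /m/ (labial) → [m]

[rosumbutimmut]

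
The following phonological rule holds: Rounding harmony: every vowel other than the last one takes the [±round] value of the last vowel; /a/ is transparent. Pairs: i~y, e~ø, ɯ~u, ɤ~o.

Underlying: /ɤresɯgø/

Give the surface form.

[orøsugø]

/ɤ/ harmonizes with /ø/ ([+round]) → [o]
/e/ harmonizes with /ø/ ([+round]) → [ø]
/ɯ/ harmonizes with /ø/ ([+round]) → [u]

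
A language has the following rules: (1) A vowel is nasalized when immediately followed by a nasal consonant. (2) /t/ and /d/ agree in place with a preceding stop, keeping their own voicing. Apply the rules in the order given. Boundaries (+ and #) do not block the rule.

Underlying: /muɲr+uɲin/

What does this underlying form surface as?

[mũɲr+ũɲĩn]

Rule 1: /u/ before nasal /ɲ/ → [ũ]
Rule 1: /u/ before nasal /ɲ/ → [ũ]
Rule 1: /i/ before nasal /n/ → [ĩ]
After rule 1: mũɲr+ũɲĩn
Rule 2: no segment meets the rule's conditions; no change.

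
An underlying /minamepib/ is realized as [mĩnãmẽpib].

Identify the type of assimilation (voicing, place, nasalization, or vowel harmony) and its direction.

nasalization, progressive

/i/→[ĩ] /a/→[ã] /e/→[ẽ].
Each target copies a feature from the preceding segment, so the direction is progressive.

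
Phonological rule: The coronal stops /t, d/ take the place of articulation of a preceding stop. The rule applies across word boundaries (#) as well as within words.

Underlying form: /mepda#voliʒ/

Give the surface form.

/d/ after /p/ (labial) → [b]

[mepba#voliʒ]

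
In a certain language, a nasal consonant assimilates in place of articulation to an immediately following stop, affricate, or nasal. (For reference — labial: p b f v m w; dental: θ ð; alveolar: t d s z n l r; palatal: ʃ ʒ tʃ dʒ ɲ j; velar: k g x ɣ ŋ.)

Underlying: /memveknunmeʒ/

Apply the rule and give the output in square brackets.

/n/ before /m/ (labial) → [m]

[memveknummeʒ]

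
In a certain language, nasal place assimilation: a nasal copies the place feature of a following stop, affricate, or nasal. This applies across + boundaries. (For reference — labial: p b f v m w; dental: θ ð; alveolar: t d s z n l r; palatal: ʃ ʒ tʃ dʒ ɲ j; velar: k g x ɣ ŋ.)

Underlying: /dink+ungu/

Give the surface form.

[diŋk+uŋgu]

/n/ before /k/ (velar) → [ŋ]
/n/ before /g/ (velar) → [ŋ]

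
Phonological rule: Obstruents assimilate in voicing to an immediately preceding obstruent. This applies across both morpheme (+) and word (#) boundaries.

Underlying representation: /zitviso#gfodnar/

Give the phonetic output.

/v/ after /t/ (voiceless) → [f]
/f/ after /g/ (voiced) → [v]

[zitfiso#gvodnar]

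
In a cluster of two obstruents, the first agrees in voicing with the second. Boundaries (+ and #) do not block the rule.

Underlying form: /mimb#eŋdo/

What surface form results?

no segment meets the rule's conditions; no change.

[mimb#eŋdo]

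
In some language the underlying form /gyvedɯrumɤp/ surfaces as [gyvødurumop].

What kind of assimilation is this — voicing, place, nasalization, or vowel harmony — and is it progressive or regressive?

vowel harmony, progressive

/e/→[ø] /ɯ/→[u] /ɤ/→[o].
Vowels agree with the first vowel, so the harmony is progressive.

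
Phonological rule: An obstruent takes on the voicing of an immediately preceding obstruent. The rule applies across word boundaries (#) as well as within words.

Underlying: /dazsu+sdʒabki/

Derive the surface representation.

/s/ after /z/ (voiced) → [z]
/dʒ/ after /s/ (voiceless) → [tʃ]
/k/ after /b/ (voiced) → [g]

[dazzu+stʃabgi]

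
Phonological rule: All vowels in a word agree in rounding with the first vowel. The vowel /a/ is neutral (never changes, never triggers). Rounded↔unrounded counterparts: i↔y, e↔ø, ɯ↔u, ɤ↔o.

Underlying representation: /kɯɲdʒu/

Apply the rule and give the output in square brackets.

/u/ harmonizes with /ɯ/ ([-round]) → [ɯ]

[kɯɲdʒɯ]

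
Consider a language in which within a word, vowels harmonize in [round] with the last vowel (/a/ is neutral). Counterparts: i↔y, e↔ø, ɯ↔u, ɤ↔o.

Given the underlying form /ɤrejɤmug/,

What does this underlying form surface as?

/ɤ/ harmonizes with /u/ ([+round]) → [o]
/e/ harmonizes with /u/ ([+round]) → [ø]
/ɤ/ harmonizes with /u/ ([+round]) → [o]

[orøjomug]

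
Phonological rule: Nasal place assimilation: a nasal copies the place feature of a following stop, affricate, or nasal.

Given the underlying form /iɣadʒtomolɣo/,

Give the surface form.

no segment meets the rule's conditions; no change.

[iɣadʒtomolɣo]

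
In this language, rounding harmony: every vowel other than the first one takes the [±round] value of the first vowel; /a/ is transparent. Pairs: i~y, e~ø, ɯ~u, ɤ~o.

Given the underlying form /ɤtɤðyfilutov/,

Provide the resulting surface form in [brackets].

/y/ harmonizes with /ɤ/ ([-round]) → [i]
/u/ harmonizes with /ɤ/ ([-round]) → [ɯ]
/o/ harmonizes with /ɤ/ ([-round]) → [ɤ]

[ɤtɤðifilɯtɤv]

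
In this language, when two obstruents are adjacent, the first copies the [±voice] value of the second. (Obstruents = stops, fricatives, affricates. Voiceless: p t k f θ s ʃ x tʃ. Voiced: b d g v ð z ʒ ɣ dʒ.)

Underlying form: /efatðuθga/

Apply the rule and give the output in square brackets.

/t/ before /ð/ (voiced) → [d]
/θ/ before /g/ (voiced) → [ð]

[efadðuðga]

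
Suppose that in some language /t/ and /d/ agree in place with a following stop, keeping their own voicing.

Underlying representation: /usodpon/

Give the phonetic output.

/d/ before /p/ (labial) → [b]

[usobpon]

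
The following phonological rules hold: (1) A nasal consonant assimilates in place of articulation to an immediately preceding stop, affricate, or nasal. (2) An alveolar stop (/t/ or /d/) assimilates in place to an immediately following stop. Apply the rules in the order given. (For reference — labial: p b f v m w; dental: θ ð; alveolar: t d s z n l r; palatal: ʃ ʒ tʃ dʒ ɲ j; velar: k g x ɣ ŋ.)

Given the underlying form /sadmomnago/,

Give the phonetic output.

Rule 1: /m/ after /d/ (alveolar) → [n]
Rule 1: /n/ after /m/ (labial) → [m]
After rule 1: sadnommago
Rule 2: no segment meets the rule's conditions; no change.

[sadnommago]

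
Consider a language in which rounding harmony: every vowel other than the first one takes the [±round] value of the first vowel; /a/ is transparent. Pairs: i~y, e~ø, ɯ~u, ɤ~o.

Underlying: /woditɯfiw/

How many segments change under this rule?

3

/i/ harmonizes with /o/ ([+round]) → [y]
/ɯ/ harmonizes with /o/ ([+round]) → [u]
/i/ harmonizes with /o/ ([+round]) → [y]
3 segments change.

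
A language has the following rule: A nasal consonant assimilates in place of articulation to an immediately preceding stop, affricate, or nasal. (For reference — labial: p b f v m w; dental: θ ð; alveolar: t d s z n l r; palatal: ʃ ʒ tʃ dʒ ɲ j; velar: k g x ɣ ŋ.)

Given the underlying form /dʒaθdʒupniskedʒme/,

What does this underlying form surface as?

[dʒaθdʒupmiskedʒɲe]

/n/ after /p/ (labial) → [m]
/m/ after /dʒ/ (palatal) → [ɲ]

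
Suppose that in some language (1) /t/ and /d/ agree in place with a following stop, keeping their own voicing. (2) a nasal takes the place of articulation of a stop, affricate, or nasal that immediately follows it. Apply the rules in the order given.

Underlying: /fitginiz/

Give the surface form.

[fikginiz]

Rule 1: /t/ before /g/ (velar) → [k]
After rule 1: fikginiz
Rule 2: no segment meets the rule's conditions; no change.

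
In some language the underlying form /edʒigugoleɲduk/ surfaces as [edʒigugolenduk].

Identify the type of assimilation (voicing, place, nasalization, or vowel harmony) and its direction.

place assimilation, regressive

/ɲ/→[n].
Each target copies a feature from the following segment, so the direction is regressive.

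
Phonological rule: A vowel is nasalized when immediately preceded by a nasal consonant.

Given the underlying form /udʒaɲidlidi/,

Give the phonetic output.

/i/ after nasal /ɲ/ → [ĩ]

[udʒaɲĩdlidi]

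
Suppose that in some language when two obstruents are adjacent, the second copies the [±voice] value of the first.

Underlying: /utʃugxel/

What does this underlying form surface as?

/x/ after /g/ (voiced) → [ɣ]

[utʃugɣel]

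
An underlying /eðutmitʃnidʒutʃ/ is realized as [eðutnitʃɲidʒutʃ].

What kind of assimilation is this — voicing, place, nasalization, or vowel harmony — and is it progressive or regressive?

place assimilation, progressive

/m/→[n] /n/→[ɲ].
Each target copies a feature from the preceding segment, so the direction is progressive.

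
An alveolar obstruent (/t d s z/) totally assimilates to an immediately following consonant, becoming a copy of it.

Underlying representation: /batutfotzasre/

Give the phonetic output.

[batuffozzarre]

/t/ before /f/ → [f] (total assimilation)
/t/ before /z/ → [z] (total assimilation)
/s/ before /r/ → [r] (total assimilation)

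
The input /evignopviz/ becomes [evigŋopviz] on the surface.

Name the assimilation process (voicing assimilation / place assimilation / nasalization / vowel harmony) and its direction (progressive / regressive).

place assimilation, progressive

/n/→[ŋ].
Each target copies a feature from the preceding segment, so the direction is progressive.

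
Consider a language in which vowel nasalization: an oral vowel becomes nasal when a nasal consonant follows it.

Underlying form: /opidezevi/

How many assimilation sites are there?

0

No segment meets the rule's conditions.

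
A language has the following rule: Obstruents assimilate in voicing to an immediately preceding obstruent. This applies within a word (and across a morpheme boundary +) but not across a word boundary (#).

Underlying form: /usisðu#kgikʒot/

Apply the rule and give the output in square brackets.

[usisθu#kkikʃot]

/ð/ after /s/ (voiceless) → [θ]
/g/ after /k/ (voiceless) → [k]
/ʒ/ after /k/ (voiceless) → [ʃ]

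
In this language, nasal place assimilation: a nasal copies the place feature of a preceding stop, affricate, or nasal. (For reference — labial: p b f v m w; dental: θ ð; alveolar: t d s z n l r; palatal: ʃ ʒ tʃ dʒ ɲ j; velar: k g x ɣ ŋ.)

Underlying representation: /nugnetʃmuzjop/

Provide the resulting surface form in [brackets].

[nugŋetʃɲuzjop]

/n/ after /g/ (velar) → [ŋ]
/m/ after /tʃ/ (palatal) → [ɲ]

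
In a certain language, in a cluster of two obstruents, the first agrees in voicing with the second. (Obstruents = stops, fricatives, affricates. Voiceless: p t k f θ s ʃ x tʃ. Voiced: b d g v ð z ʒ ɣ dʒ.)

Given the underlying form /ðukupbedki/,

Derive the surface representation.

/p/ before /b/ (voiced) → [b]
/d/ before /k/ (voiceless) → [t]

[ðukubbetki]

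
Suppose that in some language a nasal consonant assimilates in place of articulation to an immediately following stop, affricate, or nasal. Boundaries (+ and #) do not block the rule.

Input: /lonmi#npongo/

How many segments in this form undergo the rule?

/n/ before /m/ (labial) → [m]
/n/ before /p/ (labial) → [m]
/n/ before /g/ (velar) → [ŋ]
3 segments change.

3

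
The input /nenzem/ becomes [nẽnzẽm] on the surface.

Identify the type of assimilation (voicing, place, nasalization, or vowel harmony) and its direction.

/e/→[ẽ] /e/→[ẽ].
Each target copies a feature from the following segment, so the direction is regressive.

nasalization, regressive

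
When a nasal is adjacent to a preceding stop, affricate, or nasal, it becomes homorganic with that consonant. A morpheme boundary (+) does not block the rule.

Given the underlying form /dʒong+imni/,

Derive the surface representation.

/n/ after /m/ (labial) → [m]

[dʒong+immi]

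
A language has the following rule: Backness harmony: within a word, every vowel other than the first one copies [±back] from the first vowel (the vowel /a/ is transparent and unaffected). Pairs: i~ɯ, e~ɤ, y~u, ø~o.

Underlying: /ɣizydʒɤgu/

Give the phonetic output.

/ɤ/ harmonizes with /i/ ([-back]) → [e]
/u/ harmonizes with /i/ ([-back]) → [y]

[ɣizydʒegy]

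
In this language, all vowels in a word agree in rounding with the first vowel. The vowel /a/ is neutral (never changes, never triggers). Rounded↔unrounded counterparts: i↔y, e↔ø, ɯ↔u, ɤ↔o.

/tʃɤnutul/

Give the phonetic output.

/u/ harmonizes with /ɤ/ ([-round]) → [ɯ]
/u/ harmonizes with /ɤ/ ([-round]) → [ɯ]

[tʃɤnɯtɯl]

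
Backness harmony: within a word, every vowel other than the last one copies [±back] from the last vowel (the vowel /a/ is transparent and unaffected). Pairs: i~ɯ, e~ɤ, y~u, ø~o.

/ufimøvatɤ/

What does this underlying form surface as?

[ufɯmovatɤ]

/i/ harmonizes with /ɤ/ ([+back]) → [ɯ]
/ø/ harmonizes with /ɤ/ ([+back]) → [o]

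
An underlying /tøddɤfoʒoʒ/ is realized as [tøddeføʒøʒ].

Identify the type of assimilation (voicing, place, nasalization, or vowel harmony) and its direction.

/ɤ/→[e] /o/→[ø] /o/→[ø].
Vowels agree with the first vowel, so the harmony is progressive.

vowel harmony, progressive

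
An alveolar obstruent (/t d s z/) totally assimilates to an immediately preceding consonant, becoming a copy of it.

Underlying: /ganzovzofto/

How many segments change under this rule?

/z/ after /n/ → [n] (total assimilation)
/z/ after /v/ → [v] (total assimilation)
/t/ after /f/ → [f] (total assimilation)
3 segments change.

3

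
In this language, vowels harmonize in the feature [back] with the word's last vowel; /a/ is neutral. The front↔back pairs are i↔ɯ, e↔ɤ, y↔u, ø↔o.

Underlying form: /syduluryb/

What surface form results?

/u/ harmonizes with /y/ ([-back]) → [y]
/u/ harmonizes with /y/ ([-back]) → [y]

[sydylyryb]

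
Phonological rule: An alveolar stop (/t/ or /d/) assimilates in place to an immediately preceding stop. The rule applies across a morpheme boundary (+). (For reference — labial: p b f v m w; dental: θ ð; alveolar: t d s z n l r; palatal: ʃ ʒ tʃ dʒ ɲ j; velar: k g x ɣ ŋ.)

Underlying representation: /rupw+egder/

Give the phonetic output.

/d/ after /g/ (velar) → [g]

[rupw+egger]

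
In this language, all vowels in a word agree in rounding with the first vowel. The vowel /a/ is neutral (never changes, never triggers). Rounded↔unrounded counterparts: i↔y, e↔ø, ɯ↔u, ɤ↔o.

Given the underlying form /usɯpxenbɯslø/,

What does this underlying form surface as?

/ɯ/ harmonizes with /u/ ([+round]) → [u]
/e/ harmonizes with /u/ ([+round]) → [ø]
/ɯ/ harmonizes with /u/ ([+round]) → [u]

[usupxønbuslø]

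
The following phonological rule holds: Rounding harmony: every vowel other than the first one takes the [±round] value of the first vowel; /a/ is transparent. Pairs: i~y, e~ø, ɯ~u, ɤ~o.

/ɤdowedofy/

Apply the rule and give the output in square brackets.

/o/ harmonizes with /ɤ/ ([-round]) → [ɤ]
/o/ harmonizes with /ɤ/ ([-round]) → [ɤ]
/y/ harmonizes with /ɤ/ ([-round]) → [i]

[ɤdɤwedɤfi]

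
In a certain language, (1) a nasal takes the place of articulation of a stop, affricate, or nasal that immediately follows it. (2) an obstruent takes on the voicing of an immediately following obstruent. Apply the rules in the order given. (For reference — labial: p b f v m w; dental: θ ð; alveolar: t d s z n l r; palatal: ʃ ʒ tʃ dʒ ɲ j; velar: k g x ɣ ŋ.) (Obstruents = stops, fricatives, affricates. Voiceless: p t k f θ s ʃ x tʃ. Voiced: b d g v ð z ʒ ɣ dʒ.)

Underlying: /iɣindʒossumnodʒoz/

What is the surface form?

[iɣiɲdʒossunnodʒoz]

Rule 1: /n/ before /dʒ/ (palatal) → [ɲ]
Rule 1: /m/ before /n/ (alveolar) → [n]
After rule 1: iɣiɲdʒossunnodʒoz
Rule 2: no segment meets the rule's conditions; no change.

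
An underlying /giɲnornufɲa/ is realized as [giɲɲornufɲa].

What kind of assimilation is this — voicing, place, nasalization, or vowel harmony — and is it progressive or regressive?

place assimilation, progressive

/n/→[ɲ].
Each target copies a feature from the preceding segment, so the direction is progressive.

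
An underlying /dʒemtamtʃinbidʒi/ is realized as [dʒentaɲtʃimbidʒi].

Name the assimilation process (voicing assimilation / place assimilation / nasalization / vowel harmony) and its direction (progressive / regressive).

/m/→[n] /m/→[ɲ] /n/→[m].
Each target copies a feature from the following segment, so the direction is regressive.

place assimilation, regressive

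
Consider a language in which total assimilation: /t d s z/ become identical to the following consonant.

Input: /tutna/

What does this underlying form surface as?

/t/ before /n/ → [n] (total assimilation)

[tunna]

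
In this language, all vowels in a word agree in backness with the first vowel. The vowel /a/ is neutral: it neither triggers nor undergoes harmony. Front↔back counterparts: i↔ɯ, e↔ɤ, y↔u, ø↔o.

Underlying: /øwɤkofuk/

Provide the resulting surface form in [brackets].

/ɤ/ harmonizes with /ø/ ([-back]) → [e]
/o/ harmonizes with /ø/ ([-back]) → [ø]
/u/ harmonizes with /ø/ ([-back]) → [y]

[øwekøfyk]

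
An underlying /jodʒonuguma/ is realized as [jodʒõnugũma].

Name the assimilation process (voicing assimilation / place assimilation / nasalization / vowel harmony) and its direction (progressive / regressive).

/o/→[õ] /u/→[ũ].
Each target copies a feature from the following segment, so the direction is regressive.

nasalization, regressive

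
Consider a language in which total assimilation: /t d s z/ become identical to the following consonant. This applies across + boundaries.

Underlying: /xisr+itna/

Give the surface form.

[xirr+inna]

/s/ before /r/ → [r] (total assimilation)
/t/ before /n/ → [n] (total assimilation)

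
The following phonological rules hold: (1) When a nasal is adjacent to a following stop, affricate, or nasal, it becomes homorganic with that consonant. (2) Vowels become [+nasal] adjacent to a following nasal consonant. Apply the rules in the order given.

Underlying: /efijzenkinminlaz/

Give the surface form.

Rule 1: /n/ before /k/ (velar) → [ŋ]
Rule 1: /n/ before /m/ (labial) → [m]
After rule 1: efijzeŋkimminlaz
Rule 2: /e/ before nasal /ŋ/ → [ẽ]
Rule 2: /i/ before nasal /m/ → [ĩ]
Rule 2: /i/ before nasal /n/ → [ĩ]

[efijzẽŋkĩmmĩnlaz]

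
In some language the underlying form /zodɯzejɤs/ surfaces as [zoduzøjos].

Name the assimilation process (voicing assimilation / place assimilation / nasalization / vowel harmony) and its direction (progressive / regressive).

vowel harmony, progressive

/ɯ/→[u] /e/→[ø] /ɤ/→[o].
Vowels agree with the first vowel, so the harmony is progressive.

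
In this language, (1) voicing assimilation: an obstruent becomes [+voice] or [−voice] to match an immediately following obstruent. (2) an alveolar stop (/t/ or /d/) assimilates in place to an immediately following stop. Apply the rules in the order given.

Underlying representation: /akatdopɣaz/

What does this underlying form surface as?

[akaddobɣaz]

Rule 1: /t/ before /d/ (voiced) → [d]
Rule 1: /p/ before /ɣ/ (voiced) → [b]
After rule 1: akaddobɣaz
Rule 2: no segment meets the rule's conditions; no change.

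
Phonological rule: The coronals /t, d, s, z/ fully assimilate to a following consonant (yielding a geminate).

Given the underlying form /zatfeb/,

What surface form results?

[zaffeb]

/t/ before /f/ → [f] (total assimilation)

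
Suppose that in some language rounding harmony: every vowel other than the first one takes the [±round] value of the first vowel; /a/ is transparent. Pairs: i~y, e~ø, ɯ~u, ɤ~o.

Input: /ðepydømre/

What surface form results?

[ðepidemre]

/y/ harmonizes with /e/ ([-round]) → [i]
/ø/ harmonizes with /e/ ([-round]) → [e]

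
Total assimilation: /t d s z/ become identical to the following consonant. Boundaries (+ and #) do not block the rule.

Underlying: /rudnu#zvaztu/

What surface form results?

/d/ before /n/ → [n] (total assimilation)
/z/ before /v/ → [v] (total assimilation)
/z/ before /t/ → [t] (total assimilation)

[runnu#vvattu]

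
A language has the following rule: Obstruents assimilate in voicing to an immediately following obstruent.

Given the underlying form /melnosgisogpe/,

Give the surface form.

[melnozgisokpe]

/s/ before /g/ (voiced) → [z]
/g/ before /p/ (voiceless) → [k]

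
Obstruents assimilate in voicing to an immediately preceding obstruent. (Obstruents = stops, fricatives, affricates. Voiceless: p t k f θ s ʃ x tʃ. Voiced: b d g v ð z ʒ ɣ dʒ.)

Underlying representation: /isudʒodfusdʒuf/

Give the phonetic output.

[isudʒodvustʃuf]

/f/ after /d/ (voiced) → [v]
/dʒ/ after /s/ (voiceless) → [tʃ]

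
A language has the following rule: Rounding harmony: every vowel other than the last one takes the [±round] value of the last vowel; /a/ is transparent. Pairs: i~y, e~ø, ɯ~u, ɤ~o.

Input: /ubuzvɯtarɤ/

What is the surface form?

[ɯbɯzvɯtarɤ]

/u/ harmonizes with /ɤ/ ([-round]) → [ɯ]
/u/ harmonizes with /ɤ/ ([-round]) → [ɯ]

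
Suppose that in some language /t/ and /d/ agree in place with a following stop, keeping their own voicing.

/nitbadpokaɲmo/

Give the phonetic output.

/t/ before /b/ (labial) → [p]
/d/ before /p/ (labial) → [b]

[nipbabpokaɲmo]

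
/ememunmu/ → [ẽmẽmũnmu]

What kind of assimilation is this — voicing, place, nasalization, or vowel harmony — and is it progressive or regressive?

nasalization, regressive

/e/→[ẽ] /e/→[ẽ] /u/→[ũ].
Each target copies a feature from the following segment, so the direction is regressive.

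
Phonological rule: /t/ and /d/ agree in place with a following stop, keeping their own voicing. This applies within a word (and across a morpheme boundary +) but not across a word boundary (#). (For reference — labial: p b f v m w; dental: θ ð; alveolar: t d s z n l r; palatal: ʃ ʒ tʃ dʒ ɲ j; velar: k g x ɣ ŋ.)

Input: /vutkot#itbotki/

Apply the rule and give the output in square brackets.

[vukkot#ipbokki]

/t/ before /k/ (velar) → [k]
/t/ before /b/ (labial) → [p]
/t/ before /k/ (velar) → [k]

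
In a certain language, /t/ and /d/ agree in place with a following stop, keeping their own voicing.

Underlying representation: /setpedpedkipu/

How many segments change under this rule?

3

/t/ before /p/ (labial) → [p]
/d/ before /p/ (labial) → [b]
/d/ before /k/ (velar) → [g]
3 segments change.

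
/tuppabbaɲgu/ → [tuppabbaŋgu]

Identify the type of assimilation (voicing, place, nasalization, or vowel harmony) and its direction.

place assimilation, regressive

/ɲ/→[ŋ].
Each target copies a feature from the following segment, so the direction is regressive.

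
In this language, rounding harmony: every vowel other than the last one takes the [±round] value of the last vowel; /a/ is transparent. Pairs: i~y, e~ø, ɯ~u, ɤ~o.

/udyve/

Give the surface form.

/u/ harmonizes with /e/ ([-round]) → [ɯ]
/y/ harmonizes with /e/ ([-round]) → [i]

[ɯdive]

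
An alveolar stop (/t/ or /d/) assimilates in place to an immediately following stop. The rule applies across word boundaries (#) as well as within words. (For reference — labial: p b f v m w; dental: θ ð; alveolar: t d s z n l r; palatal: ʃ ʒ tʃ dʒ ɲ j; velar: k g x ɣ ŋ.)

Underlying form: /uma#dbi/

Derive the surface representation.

/d/ before /b/ (labial) → [b]

[uma#bbi]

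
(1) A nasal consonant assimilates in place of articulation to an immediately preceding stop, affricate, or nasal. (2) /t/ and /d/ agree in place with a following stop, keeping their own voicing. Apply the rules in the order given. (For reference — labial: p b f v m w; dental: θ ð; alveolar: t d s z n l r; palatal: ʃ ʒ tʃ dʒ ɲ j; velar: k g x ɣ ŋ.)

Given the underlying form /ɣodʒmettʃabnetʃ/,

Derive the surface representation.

Rule 1: /m/ after /dʒ/ (palatal) → [ɲ]
Rule 1: /n/ after /b/ (labial) → [m]
After rule 1: ɣodʒɲettʃabmetʃ
Rule 2: no segment meets the rule's conditions; no change.

[ɣodʒɲettʃabmetʃ]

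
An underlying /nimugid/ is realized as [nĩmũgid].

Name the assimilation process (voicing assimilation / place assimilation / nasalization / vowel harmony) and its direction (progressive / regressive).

/i/→[ĩ] /u/→[ũ].
Each target copies a feature from the preceding segment, so the direction is progressive.

nasalization, progressive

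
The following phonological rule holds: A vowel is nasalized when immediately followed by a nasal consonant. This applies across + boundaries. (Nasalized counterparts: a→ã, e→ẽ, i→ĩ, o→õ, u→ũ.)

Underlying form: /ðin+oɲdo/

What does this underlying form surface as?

[ðĩn+õɲdo]

/i/ before nasal /n/ → [ĩ]
/o/ before nasal /ɲ/ → [õ]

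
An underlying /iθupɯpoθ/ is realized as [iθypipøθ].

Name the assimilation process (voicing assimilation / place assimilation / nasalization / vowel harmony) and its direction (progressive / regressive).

vowel harmony, progressive

/u/→[y] /ɯ/→[i] /o/→[ø].
Vowels agree with the first vowel, so the harmony is progressive.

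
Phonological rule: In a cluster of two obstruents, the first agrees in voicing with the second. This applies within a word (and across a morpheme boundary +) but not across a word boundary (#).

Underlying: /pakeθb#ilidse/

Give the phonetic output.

[pakeðb#ilitse]

/θ/ before /b/ (voiced) → [ð]
/d/ before /s/ (voiceless) → [t]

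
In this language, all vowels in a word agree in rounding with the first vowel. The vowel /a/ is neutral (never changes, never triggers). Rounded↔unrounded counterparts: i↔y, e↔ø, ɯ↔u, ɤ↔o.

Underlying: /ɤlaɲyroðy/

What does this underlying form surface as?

[ɤlaɲirɤði]

/y/ harmonizes with /ɤ/ ([-round]) → [i]
/o/ harmonizes with /ɤ/ ([-round]) → [ɤ]
/y/ harmonizes with /ɤ/ ([-round]) → [i]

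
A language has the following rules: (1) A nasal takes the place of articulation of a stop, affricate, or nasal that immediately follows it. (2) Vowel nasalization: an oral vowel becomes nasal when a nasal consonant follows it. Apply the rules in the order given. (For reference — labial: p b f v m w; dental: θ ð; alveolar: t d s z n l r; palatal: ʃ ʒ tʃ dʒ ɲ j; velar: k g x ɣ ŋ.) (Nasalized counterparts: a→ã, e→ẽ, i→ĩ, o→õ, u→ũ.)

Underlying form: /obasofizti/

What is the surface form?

Rule 1: no segment meets the rule's conditions; no change.
After rule 1: obasofizti
Rule 2: no segment meets the rule's conditions; no change.

[obasofizti]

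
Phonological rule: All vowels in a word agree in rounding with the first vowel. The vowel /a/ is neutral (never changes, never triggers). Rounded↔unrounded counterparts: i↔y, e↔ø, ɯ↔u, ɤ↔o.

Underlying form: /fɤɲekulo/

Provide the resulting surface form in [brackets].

[fɤɲekɯlɤ]

/u/ harmonizes with /ɤ/ ([-round]) → [ɯ]
/o/ harmonizes with /ɤ/ ([-round]) → [ɤ]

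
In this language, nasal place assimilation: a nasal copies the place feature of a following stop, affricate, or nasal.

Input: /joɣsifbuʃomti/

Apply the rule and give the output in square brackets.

[joɣsifbuʃonti]

/m/ before /t/ (alveolar) → [n]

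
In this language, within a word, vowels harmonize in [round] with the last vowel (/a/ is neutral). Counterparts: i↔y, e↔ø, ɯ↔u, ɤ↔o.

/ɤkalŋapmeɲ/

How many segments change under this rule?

0

No segment meets the rule's conditions.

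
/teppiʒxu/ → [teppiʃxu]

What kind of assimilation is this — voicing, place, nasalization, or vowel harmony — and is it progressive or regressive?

/ʒ/→[ʃ].
Each target copies a feature from the following segment, so the direction is regressive.

voicing assimilation, regressive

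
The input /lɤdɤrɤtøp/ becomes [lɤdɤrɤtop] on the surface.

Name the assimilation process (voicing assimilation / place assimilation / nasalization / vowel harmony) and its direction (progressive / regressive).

/ø/→[o].
Vowels agree with the first vowel, so the harmony is progressive.

vowel harmony, progressive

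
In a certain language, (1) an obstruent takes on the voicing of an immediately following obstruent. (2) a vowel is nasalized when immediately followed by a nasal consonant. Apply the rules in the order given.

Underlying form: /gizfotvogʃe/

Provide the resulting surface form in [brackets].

[gisfodvokʃe]

Rule 1: /z/ before /f/ (voiceless) → [s]
Rule 1: /t/ before /v/ (voiced) → [d]
Rule 1: /g/ before /ʃ/ (voiceless) → [k]
After rule 1: gisfodvokʃe
Rule 2: no segment meets the rule's conditions; no change.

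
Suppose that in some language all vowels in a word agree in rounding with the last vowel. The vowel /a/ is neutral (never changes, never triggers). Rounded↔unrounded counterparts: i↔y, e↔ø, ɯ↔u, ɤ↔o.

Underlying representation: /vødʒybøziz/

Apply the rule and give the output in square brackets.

[vedʒibeziz]

/ø/ harmonizes with /i/ ([-round]) → [e]
/y/ harmonizes with /i/ ([-round]) → [i]
/ø/ harmonizes with /i/ ([-round]) → [e]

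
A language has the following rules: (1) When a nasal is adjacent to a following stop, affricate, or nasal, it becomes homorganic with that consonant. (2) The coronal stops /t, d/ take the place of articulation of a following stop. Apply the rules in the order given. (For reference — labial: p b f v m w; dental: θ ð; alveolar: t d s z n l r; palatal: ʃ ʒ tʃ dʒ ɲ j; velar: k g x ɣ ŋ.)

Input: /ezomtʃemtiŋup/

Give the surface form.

[ezoɲtʃentiŋup]

Rule 1: /m/ before /tʃ/ (palatal) → [ɲ]
Rule 1: /m/ before /t/ (alveolar) → [n]
After rule 1: ezoɲtʃentiŋup
Rule 2: no segment meets the rule's conditions; no change.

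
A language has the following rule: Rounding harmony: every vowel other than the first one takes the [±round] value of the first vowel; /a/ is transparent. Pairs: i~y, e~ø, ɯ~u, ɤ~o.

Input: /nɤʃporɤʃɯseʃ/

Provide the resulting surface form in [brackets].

/o/ harmonizes with /ɤ/ ([-round]) → [ɤ]

[nɤʃpɤrɤʃɯseʃ]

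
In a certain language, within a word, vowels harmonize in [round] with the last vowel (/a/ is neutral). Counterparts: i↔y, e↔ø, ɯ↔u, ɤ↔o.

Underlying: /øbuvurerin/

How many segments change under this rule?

3

/ø/ harmonizes with /i/ ([-round]) → [e]
/u/ harmonizes with /i/ ([-round]) → [ɯ]
/u/ harmonizes with /i/ ([-round]) → [ɯ]
3 segments change.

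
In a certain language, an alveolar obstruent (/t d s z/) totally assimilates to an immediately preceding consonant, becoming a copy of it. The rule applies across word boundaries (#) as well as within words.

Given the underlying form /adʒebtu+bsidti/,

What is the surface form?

[adʒebbu+bbiddi]

/t/ after /b/ → [b] (total assimilation)
/s/ after /b/ → [b] (total assimilation)
/t/ after /d/ → [d] (total assimilation)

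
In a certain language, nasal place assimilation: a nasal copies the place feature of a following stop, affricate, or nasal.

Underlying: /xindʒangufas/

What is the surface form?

/n/ before /dʒ/ (palatal) → [ɲ]
/n/ before /g/ (velar) → [ŋ]

[xiɲdʒaŋgufas]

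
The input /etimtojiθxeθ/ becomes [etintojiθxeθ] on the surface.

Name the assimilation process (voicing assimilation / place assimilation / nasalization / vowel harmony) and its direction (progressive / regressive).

place assimilation, regressive

/m/→[n].
Each target copies a feature from the following segment, so the direction is regressive.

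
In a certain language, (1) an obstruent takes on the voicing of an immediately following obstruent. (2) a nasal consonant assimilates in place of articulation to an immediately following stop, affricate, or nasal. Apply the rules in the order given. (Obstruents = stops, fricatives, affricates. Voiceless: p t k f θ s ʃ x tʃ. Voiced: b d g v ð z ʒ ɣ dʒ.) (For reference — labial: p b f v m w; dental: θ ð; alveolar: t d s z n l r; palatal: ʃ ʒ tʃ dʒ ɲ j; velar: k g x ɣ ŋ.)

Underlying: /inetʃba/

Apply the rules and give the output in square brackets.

[inedʒba]

Rule 1: /tʃ/ before /b/ (voiced) → [dʒ]
After rule 1: inedʒba
Rule 2: no segment meets the rule's conditions; no change.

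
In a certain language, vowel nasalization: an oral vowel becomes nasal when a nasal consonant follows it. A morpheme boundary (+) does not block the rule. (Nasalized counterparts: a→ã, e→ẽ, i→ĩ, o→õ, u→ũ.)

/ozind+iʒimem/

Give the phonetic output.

/i/ before nasal /n/ → [ĩ]
/i/ before nasal /m/ → [ĩ]
/e/ before nasal /m/ → [ẽ]

[ozĩnd+iʒĩmẽm]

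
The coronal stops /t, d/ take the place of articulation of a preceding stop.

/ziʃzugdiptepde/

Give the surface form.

/d/ after /g/ (velar) → [g]
/t/ after /p/ (labial) → [p]
/d/ after /p/ (labial) → [b]

[ziʃzuggippepbe]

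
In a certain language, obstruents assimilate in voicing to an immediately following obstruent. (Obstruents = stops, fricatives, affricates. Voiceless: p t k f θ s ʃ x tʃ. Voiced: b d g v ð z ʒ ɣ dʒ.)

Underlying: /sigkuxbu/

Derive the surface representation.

/g/ before /k/ (voiceless) → [k]
/x/ before /b/ (voiced) → [ɣ]

[sikkuɣbu]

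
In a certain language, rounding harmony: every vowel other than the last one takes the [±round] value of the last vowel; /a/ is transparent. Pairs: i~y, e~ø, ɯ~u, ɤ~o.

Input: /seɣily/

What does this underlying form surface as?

[søɣyly]

/e/ harmonizes with /y/ ([+round]) → [ø]
/i/ harmonizes with /y/ ([+round]) → [y]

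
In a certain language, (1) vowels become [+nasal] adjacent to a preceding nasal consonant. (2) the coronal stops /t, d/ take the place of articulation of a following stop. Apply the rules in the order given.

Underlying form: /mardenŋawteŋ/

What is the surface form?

Rule 1: /a/ after nasal /m/ → [ã]
Rule 1: /a/ after nasal /ŋ/ → [ã]
After rule 1: mãrdenŋãwteŋ
Rule 2: no segment meets the rule's conditions; no change.

[mãrdenŋãwteŋ]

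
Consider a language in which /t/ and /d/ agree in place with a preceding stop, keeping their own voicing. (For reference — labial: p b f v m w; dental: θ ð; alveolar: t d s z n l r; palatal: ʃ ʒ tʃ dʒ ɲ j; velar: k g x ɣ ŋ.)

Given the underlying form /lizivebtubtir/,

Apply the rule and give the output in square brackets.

[lizivebpubpir]

/t/ after /b/ (labial) → [p]
/t/ after /b/ (labial) → [p]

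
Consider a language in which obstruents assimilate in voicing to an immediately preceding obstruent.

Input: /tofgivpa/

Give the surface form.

[tofkivba]

/g/ after /f/ (voiceless) → [k]
/p/ after /v/ (voiced) → [b]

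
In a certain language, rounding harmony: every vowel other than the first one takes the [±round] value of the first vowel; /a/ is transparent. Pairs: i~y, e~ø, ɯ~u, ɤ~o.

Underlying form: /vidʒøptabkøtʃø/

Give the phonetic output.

/ø/ harmonizes with /i/ ([-round]) → [e]
/ø/ harmonizes with /i/ ([-round]) → [e]
/ø/ harmonizes with /i/ ([-round]) → [e]

[vidʒeptabketʃe]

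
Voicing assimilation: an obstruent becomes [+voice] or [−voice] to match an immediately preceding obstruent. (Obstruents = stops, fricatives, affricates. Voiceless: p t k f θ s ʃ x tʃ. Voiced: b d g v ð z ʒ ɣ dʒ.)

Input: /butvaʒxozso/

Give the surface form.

[butfaʒɣozzo]

/v/ after /t/ (voiceless) → [f]
/x/ after /ʒ/ (voiced) → [ɣ]
/s/ after /z/ (voiced) → [z]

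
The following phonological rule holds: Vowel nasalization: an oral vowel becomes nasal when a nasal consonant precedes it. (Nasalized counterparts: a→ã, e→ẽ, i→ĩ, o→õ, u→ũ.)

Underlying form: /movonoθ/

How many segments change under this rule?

2

/o/ after nasal /m/ → [õ]
/o/ after nasal /n/ → [õ]
2 segments change.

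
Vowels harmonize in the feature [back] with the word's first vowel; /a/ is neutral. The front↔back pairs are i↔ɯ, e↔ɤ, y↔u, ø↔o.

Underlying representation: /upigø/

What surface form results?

/i/ harmonizes with /u/ ([+back]) → [ɯ]
/ø/ harmonizes with /u/ ([+back]) → [o]

[upɯgo]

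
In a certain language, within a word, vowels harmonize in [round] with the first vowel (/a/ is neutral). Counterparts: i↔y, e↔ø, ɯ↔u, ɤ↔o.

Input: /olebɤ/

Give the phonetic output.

/e/ harmonizes with /o/ ([+round]) → [ø]
/ɤ/ harmonizes with /o/ ([+round]) → [o]

[oløbo]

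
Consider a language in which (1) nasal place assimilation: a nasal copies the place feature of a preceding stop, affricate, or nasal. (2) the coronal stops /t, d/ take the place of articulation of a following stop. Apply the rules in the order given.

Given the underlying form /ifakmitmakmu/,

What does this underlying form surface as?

Rule 1: /m/ after /k/ (velar) → [ŋ]
Rule 1: /m/ after /t/ (alveolar) → [n]
Rule 1: /m/ after /k/ (velar) → [ŋ]
After rule 1: ifakŋitnakŋu
Rule 2: no segment meets the rule's conditions; no change.

[ifakŋitnakŋu]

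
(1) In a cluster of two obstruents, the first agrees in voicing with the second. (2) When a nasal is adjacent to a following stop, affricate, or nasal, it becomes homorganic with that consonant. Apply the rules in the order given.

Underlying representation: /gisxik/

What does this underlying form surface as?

Rule 1: no segment meets the rule's conditions; no change.
After rule 1: gisxik
Rule 2: no segment meets the rule's conditions; no change.

[gisxik]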